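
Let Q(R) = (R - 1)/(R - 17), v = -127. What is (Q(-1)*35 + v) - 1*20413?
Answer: -184825/9 ≈ -20536.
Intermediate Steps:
Q(R) = (-1 + R)/(-17 + R)
(Q(-1)*35 + v) - 1*20413 = (((-1 - 1)/(-17 - 1))*35 - 127) - 1*20413 = ((-2/(-18))*35 - 127) - 20413 = (-1/18*(-2)*35 - 127) - 20413 = ((⅑)*35 - 127) - 20413 = (35/9 - 127) - 20413 = -1108/9 - 20413 = -184825/9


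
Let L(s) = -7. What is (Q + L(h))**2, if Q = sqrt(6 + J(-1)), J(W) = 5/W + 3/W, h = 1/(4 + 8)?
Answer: (7 - I*sqrt(2))**2 ≈ 47.0 - 19.799*I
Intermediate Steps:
h = 1/12 ≈ 0.083333
J(W) = 8/W
Q = I*sqrt(2) (Q = sqrt(6 + 8/(-1)) = sqrt(6 + 8*(-1)) = sqrt(6 - 8) = sqrt(-2) = I*sqrt(2) ≈ 1.4142*I)
(Q + L(h))**2 = (I*sqrt(2) - 7)**2 = (-7 + I*sqrt(2))**2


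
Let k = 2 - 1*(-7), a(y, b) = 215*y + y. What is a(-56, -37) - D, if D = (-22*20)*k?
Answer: -8136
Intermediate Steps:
a(y, b) = 216*y
k = 9 (k = 2 + 7 = 9)
D = -3960 (D = -22*20*9 = -440*9 = -3960)
a(-56, -37) - D = 216*(-56) - 1*(-3960) = -12096 + 3960 = -8136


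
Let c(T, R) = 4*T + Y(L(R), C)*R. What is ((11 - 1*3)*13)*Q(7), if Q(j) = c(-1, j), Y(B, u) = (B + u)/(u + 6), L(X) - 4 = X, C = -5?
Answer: 3952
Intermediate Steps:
L(X) = 4 + X
Y(B, u) = (B + u)/(6 + u)
c(T, R) = 4*T + R*(-1 + R) (c(T, R) = 4*T + (((4 + R) - 5)/(6 - 5))*R = 4*T + ((-1 + R)/1)*R = 4*T + (1*(-1 + R))*R = 4*T + (-1 + R)*R = 4*T + R*(-1 + R))
Q(j) = -4 + j*(-1 + j) (Q(j) = 4*(-1) + j*(-1 + j) = -4 + j*(-1 + j))
((11 - 1*3)*13)*Q(7) = ((11 - 1*3)*13)*(-4 + 7*(-1 + 7)) = ((11 - 3)*13)*(-4 + 7*6) = (8*13)*(-4 + 42) = 104*38 = 3952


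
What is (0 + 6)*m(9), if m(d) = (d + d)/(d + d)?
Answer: 6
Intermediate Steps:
m(d) = 1 (m(d) = (2*d)/((2*d)) = (2*d)*(1/(2*d)) = 1)
(0 + 6)*m(9) = (0 + 6)*1 = 6*1 = 6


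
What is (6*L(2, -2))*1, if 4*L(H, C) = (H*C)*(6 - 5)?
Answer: -6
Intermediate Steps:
L(H, C) = C*H/4 (L(H, C) = ((H*C)*(6 - 5))/4 = ((C*H)*1)/4 = (C*H)/4 = C*H/4)
(6*L(2, -2))*1 = (6*((1/4)*(-2)*2))*1 = (6*(-1))*1 = -6*1 = -6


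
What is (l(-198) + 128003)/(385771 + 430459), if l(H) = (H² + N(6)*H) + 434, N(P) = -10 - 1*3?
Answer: 34043/163246 ≈ 0.20854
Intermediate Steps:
N(P) = -13 (N(P) = -10 - 3 = -13)
l(H) = 434 + H² - 13*H (l(H) = (H² - 13*H) + 434 = 434 + H² - 13*H)
(l(-198) + 128003)/(385771 + 430459) = ((434 + (-198)² - 13*(-198)) + 128003)/(385771 + 430459) = ((434 + 39204 + 2574) + 128003)/816230 = (42212 + 128003)*(1/816230) = 170215*(1/816230) = 34043/163246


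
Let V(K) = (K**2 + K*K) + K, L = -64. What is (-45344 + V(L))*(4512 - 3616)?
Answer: -33345536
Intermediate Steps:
V(K) = K + 2*K**2 (V(K) = (K**2 + K**2) + K = 2*K**2 + K = K + 2*K**2)
(-45344 + V(L))*(4512 - 3616) = (-45344 - 64*(1 + 2*(-64)))*(4512 - 3616) = (-45344 - 64*(1 - 128))*896 = (-45344 - 64*(-127))*896 = (-45344 + 8128)*896 = -37216*896 = -33345536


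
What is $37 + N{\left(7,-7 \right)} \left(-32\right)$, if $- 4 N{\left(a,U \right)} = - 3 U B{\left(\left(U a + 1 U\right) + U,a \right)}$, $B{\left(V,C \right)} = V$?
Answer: $-10547$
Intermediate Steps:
$N{\left(a,U \right)} = \frac{3 U \left(2 U + U a\right)}{4}$ ($N{\left(a,U \right)} = - \frac{- 3 U \left(\left(U a + 1 U\right) + U\right)}{4} = - \frac{- 3 U \left(\left(U a + U\right) + U\right)}{4} = - \frac{- 3 U \left(\left(U + U a\right) + U\right)}{4} = - \frac{- 3 U \left(2 U + U a\right)}{4} = - \frac{\left(-3\right) U \left(2 U + U a\right)}{4} = \frac{3 U \left(2 U + U a\right)}{4}$)
$37 + N{\left(7,-7 \right)} \left(-32\right) = 37 + \frac{3 \left(-7\right)^{2} \left(2 + 7\right)}{4} \left(-32\right) = 37 + \frac{3}{4} \cdot 49 \cdot 9 \left(-32\right) = 37 + \frac{1323}{4} \left(-32\right) = 37 - 10584 = -10547$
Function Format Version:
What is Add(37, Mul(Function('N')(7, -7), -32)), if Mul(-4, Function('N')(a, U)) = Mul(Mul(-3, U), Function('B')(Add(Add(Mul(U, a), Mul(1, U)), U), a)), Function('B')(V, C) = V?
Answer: -10547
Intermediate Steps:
Function('N')(a, U) = Mul(Rational(3, 4), U, Add(Mul(2, U), Mul(U, a))) (Function('N')(a, U) = Mul(Rational(-1, 4), Mul(Mul(-3, U), Add(Add(Mul(U, a), Mul(1, U)), U))) = Mul(Rational(-1, 4), Mul(Mul(-3, U), Add(Add(Mul(U, a), U), U))) = Mul(Rational(-1, 4), Mul(Mul(-3, U), Add(Add(U, Mul(U, a)), U))) = Mul(Rational(-1, 4), Mul(Mul(-3, U), Add(Mul(2, U), Mul(U, a)))) = Mul(Rational(-1, 4), Mul(-3, U, Add(Mul(2, U), Mul(U, a)))) = Mul(Rational(3, 4), U, Add(Mul(2, U), Mul(U, a))))
Add(37, Mul(Function('N')(7, -7), -32)) = Add(37, Mul(Mul(Rational(3, 4), Pow(-7, 2), Add(2, 7)), -32)) = Add(37, Mul(Mul(Rational(3, 4), 49, 9), -32)) = Add(37, Mul(Rational(1323, 4), -32)) = Add(37, -10584) = -10547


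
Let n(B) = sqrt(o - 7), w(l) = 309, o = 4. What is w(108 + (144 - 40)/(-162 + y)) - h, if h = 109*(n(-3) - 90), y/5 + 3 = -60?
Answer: 10119 - 109*I*sqrt(3) ≈ 10119.0 - 188.79*I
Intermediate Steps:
y = -315 (y = -15 + 5*(-60) = -15 - 300 = -315)
n(B) = I*sqrt(3) (n(B) = sqrt(4 - 7) = sqrt(-3) = I*sqrt(3))
h = -9810 + 109*I*sqrt(3) (h = 109*(I*sqrt(3) - 90) = 109*(-90 + I*sqrt(3)) = -9810 + 109*I*sqrt(3) ≈ -9810.0 + 188.79*I)
w(108 + (144 - 40)/(-162 + y)) - h = 309 - (-9810 + 109*I*sqrt(3)) = 309 + (9810 - 109*I*sqrt(3)) = 10119 - 109*I*sqrt(3)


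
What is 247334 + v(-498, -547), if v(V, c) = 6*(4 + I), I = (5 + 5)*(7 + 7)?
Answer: 248198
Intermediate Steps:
I = 140 (I = 10*14 = 140)
v(V, c) = 864 (v(V, c) = 6*(4 + 140) = 6*144 = 864)
247334 + v(-498, -547) = 247334 + 864 = 248198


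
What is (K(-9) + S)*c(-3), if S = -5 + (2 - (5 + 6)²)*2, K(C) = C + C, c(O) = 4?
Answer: -1044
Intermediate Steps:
K(C) = 2*C
S = -243 (S = -5 + (2 - 1*11²)*2 = -5 + (2 - 1*121)*2 = -5 + (2 - 121)*2 = -5 - 119*2 = -5 - 238 = -243)
(K(-9) + S)*c(-3) = (2*(-9) - 243)*4 = (-18 - 243)*4 = -261*4 = -1044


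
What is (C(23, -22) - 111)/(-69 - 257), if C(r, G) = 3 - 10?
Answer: 59/163 ≈ 0.36196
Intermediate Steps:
C(r, G) = -7
(C(23, -22) - 111)/(-69 - 257) = (-7 - 111)/(-69 - 257) = -118/(-326) = -118*(-1/326) = 59/163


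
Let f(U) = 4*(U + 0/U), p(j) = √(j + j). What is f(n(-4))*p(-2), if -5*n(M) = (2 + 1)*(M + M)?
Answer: 192*I/5 ≈ 38.4*I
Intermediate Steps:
p(j) = √2*√j (p(j) = √(2*j) = √2*√j)
n(M) = -6*M/5 (n(M) = -(2 + 1)*(M + M)/5 = -3*2*M/5 = -6*M/5)
f(U) = 4*U (f(U) = 4*(U + 0) = 4*U)
f(n(-4))*p(-2) = (4*(-6/5*(-4)))*(√2*√(-2)) = (4*(24/5))*(√2*(I*√2)) = 96*(2*I)/5 = 192*I/5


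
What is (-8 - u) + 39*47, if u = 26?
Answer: 1799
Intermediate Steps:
(-8 - u) + 39*47 = (-8 - 1*26) + 39*47 = (-8 - 26) + 1833 = -34 + 1833 = 1799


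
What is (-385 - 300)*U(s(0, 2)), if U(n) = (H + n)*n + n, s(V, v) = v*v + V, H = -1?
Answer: -10960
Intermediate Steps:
s(V, v) = V + v**2 (s(V, v) = v**2 + V = V + v**2)
U(n) = n + n*(-1 + n) (U(n) = (-1 + n)*n + n = n*(-1 + n) + n = n + n*(-1 + n))
(-385 - 300)*U(s(0, 2)) = (-385 - 300)*(0 + 2**2)**2 = -685*(0 + 4)**2 = -685*4**2 = -685*16 = -10960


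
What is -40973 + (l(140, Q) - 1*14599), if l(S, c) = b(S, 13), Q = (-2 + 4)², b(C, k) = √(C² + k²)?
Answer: -55572 + √19769 ≈ -55431.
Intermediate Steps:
Q = 4 (Q = 2² = 4)
l(S, c) = √(169 + S²) (l(S, c) = √(S² + 13²) = √(S² + 169) = √(169 + S²))
-40973 + (l(140, Q) - 1*14599) = -40973 + (√(169 + 140²) - 1*14599) = -40973 + (√(169 + 19600) - 14599) = -40973 + (√19769 - 14599) = -40973 + (-14599 + √19769) = -55572 + √19769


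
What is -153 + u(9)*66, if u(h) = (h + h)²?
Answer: 21231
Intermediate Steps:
u(h) = 4*h² (u(h) = (2*h)² = 4*h²)
-153 + u(9)*66 = -153 + (4*9²)*66 = -153 + (4*81)*66 = -153 + 324*66 = -153 + 21384 = 21231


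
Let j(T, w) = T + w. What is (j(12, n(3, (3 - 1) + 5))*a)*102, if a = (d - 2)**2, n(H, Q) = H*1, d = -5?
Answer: 74970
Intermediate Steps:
n(H, Q) = H
a = 49 (a = (-5 - 2)**2 = (-7)**2 = 49)
(j(12, n(3, (3 - 1) + 5))*a)*102 = ((12 + 3)*49)*102 = (15*49)*102 = 735*102 = 74970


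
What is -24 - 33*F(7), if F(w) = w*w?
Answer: -1641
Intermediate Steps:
F(w) = w²
-24 - 33*F(7) = -24 - 33*7² = -24 - 33*49 = -24 - 1617 = -1641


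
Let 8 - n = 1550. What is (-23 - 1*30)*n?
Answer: 81726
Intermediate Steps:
n = -1542 (n = 8 - 1*1550 = 8 - 1550 = -1542)
(-23 - 1*30)*n = (-23 - 1*30)*(-1542) = (-23 - 30)*(-1542) = -53*(-1542) = 81726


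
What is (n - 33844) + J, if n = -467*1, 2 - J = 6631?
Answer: -40940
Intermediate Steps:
J = -6629 (J = 2 - 1*6631 = 2 - 6631 = -6629)
n = -467
(n - 33844) + J = (-467 - 33844) - 6629 = -34311 - 6629 = -40940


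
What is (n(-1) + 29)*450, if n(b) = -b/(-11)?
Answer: 143100/11 ≈ 13009.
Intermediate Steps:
n(b) = b/11 (n(b) = -b*(-1)/11 = -(-1)*b/11 = b/11)
(n(-1) + 29)*450 = ((1/11)*(-1) + 29)*450 = (-1/11 + 29)*450 = (318/11)*450 = 143100/11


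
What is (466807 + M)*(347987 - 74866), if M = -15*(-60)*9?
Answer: 129707074747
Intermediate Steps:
M = 8100 (M = 900*9 = 8100)
(466807 + M)*(347987 - 74866) = (466807 + 8100)*(347987 - 74866) = 474907*273121 = 129707074747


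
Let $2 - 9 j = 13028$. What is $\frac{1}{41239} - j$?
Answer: $\frac{179059741}{123717} \approx 1447.3$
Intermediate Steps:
$j = - \frac{4342}{3}$ ($j = \frac{2}{9} - \frac{13028}{9} = - \frac{4342}{3} \approx -1447.3$)
$\frac{1}{41239} - j = \frac{1}{41239} - - \frac{4342}{3} = \frac{1}{41239} + \frac{4342}{3} = \frac{179059741}{123717}$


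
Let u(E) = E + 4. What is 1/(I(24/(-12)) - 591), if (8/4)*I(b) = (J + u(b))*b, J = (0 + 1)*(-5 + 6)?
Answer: -1/594 ≈ -0.0016835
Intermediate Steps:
u(E) = 4 + E
J = 1 (J = 1*1 = 1)
I(b) = b*(5 + b)/2 (I(b) = ((1 + (4 + b))*b)/2 = ((5 + b)*b)/2 = (b*(5 + b))/2 = b*(5 + b)/2)
1/(I(24/(-12)) - 591) = 1/((24/(-12))*(5 + 24/(-12))/2 - 591) = 1/((24*(-1/12))*(5 + 24*(-1/12))/2 - 591) = 1/((½)*(-2)*(5 - 2) - 591) = 1/((½)*(-2)*3 - 591) = 1/(-3 - 591) = 1/(-594) = -1/594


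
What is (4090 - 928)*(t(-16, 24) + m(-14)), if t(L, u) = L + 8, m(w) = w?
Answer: -69564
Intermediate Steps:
t(L, u) = 8 + L
(4090 - 928)*(t(-16, 24) + m(-14)) = (4090 - 928)*((8 - 16) - 14) = 3162*(-8 - 14) = 3162*(-22) = -69564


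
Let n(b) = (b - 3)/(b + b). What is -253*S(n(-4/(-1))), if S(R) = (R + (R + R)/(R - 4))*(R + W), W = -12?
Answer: 360525/1984 ≈ 181.72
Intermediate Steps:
n(b) = (-3 + b)/(2*b) (n(b) = (-3 + b)/((2*b)) = (-3 + b)*(1/(2*b)) = (-3 + b)/(2*b))
S(R) = (-12 + R)*(R + 2*R/(-4 + R)) (S(R) = (R + (R + R)/(R - 4))*(R - 12) = (R + (2*R)/(-4 + R))*(-12 + R) = (R + 2*R/(-4 + R))*(-12 + R) = (-12 + R)*(R + 2*R/(-4 + R)))
-253*S(n(-4/(-1))) = -253*(-3 - 4/(-1))/(2*((-4/(-1))))*(24 + ((-3 - 4/(-1))/(2*((-4/(-1)))))² - 7*(-3 - 4/(-1))/((-4/(-1))))/(-4 + (-3 - 4/(-1))/(2*((-4/(-1))))) = -253*(-3 - 4*(-1))/(2*((-4*(-1))))*(24 + ((-3 - 4*(-1))/(2*((-4*(-1)))))² - 7*(-3 - 4*(-1))/((-4*(-1))))/(-4 + (-3 - 4*(-1))/(2*((-4*(-1))))) = -253*(½)*(-3 + 4)/4*(24 + ((½)*(-3 + 4)/4)² - 7*(-3 + 4)/4)/(-4 + (½)*(-3 + 4)/4) = -253*(½)*(¼)*1*(24 + ((½)*(¼)*1)² - 7/4)/(-4 + (½)*(¼)*1) = -253*(24 + (⅛)² - 14*⅛)/(8*(-4 + ⅛)) = -253*(24 + 1/64 - 7/4)/(8*(-31/8)) = -253*(-8)*1425/(8*31*64) = -253*(-1425/1984) = 360525/1984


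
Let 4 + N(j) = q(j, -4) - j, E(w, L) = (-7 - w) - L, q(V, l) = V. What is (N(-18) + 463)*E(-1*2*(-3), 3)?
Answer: -7344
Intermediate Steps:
E(w, L) = -7 - L - w
N(j) = -4 (N(j) = -4 + (j - j) = -4 + 0 = -4)
(N(-18) + 463)*E(-1*2*(-3), 3) = (-4 + 463)*(-7 - 1*3 - (-1*2)*(-3)) = 459*(-7 - 3 - (-2)*(-3)) = 459*(-7 - 3 - 1*6) = 459*(-7 - 3 - 6) = 459*(-16) = -7344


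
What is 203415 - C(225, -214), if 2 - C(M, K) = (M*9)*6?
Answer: 215563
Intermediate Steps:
C(M, K) = 2 - 54*M (C(M, K) = 2 - M*9*6 = 2 - 9*M*6 = 2 - 54*M)
203415 - C(225, -214) = 203415 - (2 - 54*225) = 203415 - (2 - 12150) = 203415 - 1*(-12148) = 203415 + 12148 = 215563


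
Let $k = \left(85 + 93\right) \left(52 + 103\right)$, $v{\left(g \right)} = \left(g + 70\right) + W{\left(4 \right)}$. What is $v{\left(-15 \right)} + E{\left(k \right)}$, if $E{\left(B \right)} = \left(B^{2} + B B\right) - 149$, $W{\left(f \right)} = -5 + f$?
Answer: $1522416105$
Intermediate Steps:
$v{\left(g \right)} = 69 + g$ ($v{\left(g \right)} = \left(g + 70\right) + \left(-5 + 4\right) = \left(70 + g\right) - 1 = 69 + g$)
$k = 27590$ ($k = 178 \cdot 155 = 27590$)
$E{\left(B \right)} = -149 + 2 B^{2}$ ($E{\left(B \right)} = \left(B^{2} + B^{2}\right) - 149 = 2 B^{2} - 149 = -149 + 2 B^{2}$)
$v{\left(-15 \right)} + E{\left(k \right)} = \left(69 - 15\right) - \left(149 - 2 \cdot 27590^{2}\right) = 54 + \left(-149 + 2 \cdot 761208100\right) = 54 + \left(-149 + 1522416200\right) = 54 + 1522416051 = 1522416105$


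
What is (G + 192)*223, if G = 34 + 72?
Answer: 66454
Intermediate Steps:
G = 106
(G + 192)*223 = (106 + 192)*223 = 298*223 = 66454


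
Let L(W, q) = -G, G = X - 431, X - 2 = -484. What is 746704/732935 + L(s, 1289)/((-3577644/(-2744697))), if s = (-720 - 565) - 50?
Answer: 87587589793091/124865738340 ≈ 701.45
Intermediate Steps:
X = -482 (X = 2 - 484 = -482)
G = -913 (G = -482 - 431 = -913)
s = -1335 (s = -1285 - 50 = -1335)
L(W, q) = 913 (L(W, q) = -1*(-913) = 913)
746704/732935 + L(s, 1289)/((-3577644/(-2744697))) = 746704/732935 + 913/((-3577644/(-2744697))) = 746704*(1/732935) + 913/((-3577644*(-1/2744697))) = 106672/104705 + 913/(1192548/914899) = 106672/104705 + 913*(914899/1192548) = 106672/104705 + 835302787/1192548 = 87587589793091/124865738340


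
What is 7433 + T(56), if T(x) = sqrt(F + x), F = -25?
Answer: 7433 + sqrt(31) ≈ 7438.6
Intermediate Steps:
T(x) = sqrt(-25 + x)
7433 + T(56) = 7433 + sqrt(-25 + 56) = 7433 + sqrt(31)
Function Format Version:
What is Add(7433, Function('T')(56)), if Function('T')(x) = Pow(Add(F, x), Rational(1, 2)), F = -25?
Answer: Add(7433, Pow(31, Rational(1, 2))) ≈ 7438.6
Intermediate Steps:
Function('T')(x) = Pow(Add(-25, x), Rational(1, 2))
Add(7433, Function('T')(56)) = Add(7433, Pow(Add(-25, 56), Rational(1, 2))) = Add(7433, Pow(31, Rational(1, 2)))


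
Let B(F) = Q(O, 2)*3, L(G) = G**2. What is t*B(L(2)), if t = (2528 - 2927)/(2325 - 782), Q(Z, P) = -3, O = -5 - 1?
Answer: 3591/1543 ≈ 2.3273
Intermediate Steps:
O = -6
t = -399/1543 ≈ -0.25859
B(F) = -9 (B(F) = -3*3 = -9)
t*B(L(2)) = -399/1543*(-9) = 3591/1543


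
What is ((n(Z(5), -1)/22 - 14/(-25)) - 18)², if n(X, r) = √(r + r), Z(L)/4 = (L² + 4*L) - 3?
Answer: 46002607/151250 - 436*I*√2/275 ≈ 304.15 - 2.2422*I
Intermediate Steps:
Z(L) = -12 + 4*L² + 16*L (Z(L) = 4*((L² + 4*L) - 3) = 4*(-3 + L² + 4*L) = -12 + 4*L² + 16*L)
n(X, r) = √2*√r (n(X, r) = √(2*r) = √2*√r)
((n(Z(5), -1)/22 - 14/(-25)) - 18)² = (((√2*√(-1))/22 - 14/(-25)) - 18)² = (((√2*I)*(1/22) - 14*(-1/25)) - 18)² = (((I*√2)*(1/22) + 14/25) - 18)² = ((I*√2/22 + 14/25) - 18)² = ((14/25 + I*√2/22) - 18)² = (-436/25 + I*√2/22)²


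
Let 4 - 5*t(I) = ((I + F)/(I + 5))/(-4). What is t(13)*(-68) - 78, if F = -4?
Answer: -1341/10 ≈ -134.10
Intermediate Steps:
t(I) = 4/5 + (-4 + I)/(20*(5 + I)) (t(I) = 4/5 - (I - 4)/(I + 5)/(5*(-4)) = 4/5 - (-4 + I)/(5 + I)*(-1)/(5*4) = 4/5 - (-1)*(-4 + I)/(20*(5 + I)) = 4/5 + (-4 + I)/(20*(5 + I)))
t(13)*(-68) - 78 = ((76 + 17*13)/(20*(5 + 13)))*(-68) - 78 = ((1/20)*(76 + 221)/18)*(-68) - 78 = ((1/20)*(1/18)*297)*(-68) - 78 = (33/40)*(-68) - 78 = -561/10 - 78 = -1341/10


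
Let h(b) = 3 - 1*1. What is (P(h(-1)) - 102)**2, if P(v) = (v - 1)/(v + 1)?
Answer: 93025/9 ≈ 10336.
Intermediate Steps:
h(b) = 2 (h(b) = 3 - 1 = 2)
P(v) = (-1 + v)/(1 + v)
(P(h(-1)) - 102)**2 = ((-1 + 2)/(1 + 2) - 102)**2 = (1/3 - 102)**2 = (-305/3)**2 = 93025/9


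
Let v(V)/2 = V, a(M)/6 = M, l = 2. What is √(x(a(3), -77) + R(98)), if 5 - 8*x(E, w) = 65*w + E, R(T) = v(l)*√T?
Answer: 2*√(156 + 7*√2) ≈ 25.760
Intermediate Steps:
a(M) = 6*M
v(V) = 2*V
R(T) = 4*√T (R(T) = (2*2)*√T = 4*√T)
x(E, w) = 5/8 - 65*w/8 - E/8 (x(E, w) = 5/8 - (65*w + E)/8 = 5/8 - (E + 65*w)/8 = 5/8 + (-65*w/8 - E/8) = 5/8 - 65*w/8 - E/8)
√(x(a(3), -77) + R(98)) = √((5/8 - 65/8*(-77) - 3*3/4) + 4*√98) = √((5/8 + 5005/8 - ⅛*18) + 4*(7*√2)) = √((5/8 + 5005/8 - 9/4) + 28*√2) = √(624 + 28*√2)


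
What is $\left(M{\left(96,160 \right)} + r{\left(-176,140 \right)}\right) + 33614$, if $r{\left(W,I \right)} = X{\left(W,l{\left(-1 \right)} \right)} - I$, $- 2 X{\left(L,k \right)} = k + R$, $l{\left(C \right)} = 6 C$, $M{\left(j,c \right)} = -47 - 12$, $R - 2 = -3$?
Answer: $\frac{66837}{2} \approx 33419.0$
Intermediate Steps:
$R = -1$ ($R = 2 - 3 = -1$)
$M{\left(j,c \right)} = -59$
$X{\left(L,k \right)} = \frac{1}{2} - \frac{k}{2}$ ($X{\left(L,k \right)} = - \frac{k - 1}{2} = - \frac{-1 + k}{2} = \frac{1}{2} - \frac{k}{2}$)
$r{\left(W,I \right)} = \frac{7}{2} - I$ ($r{\left(W,I \right)} = \left(\frac{1}{2} - \frac{6 \left(-1\right)}{2}\right) - I = \left(\frac{1}{2} - -3\right) - I = \left(\frac{1}{2} + 3\right) - I = \frac{7}{2} - I$)
$\left(M{\left(96,160 \right)} + r{\left(-176,140 \right)}\right) + 33614 = \left(-59 + \left(\frac{7}{2} - 140\right)\right) + 33614 = \left(-59 - \frac{273}{2}\right) + 33614 = - \frac{391}{2} + 33614 = \frac{66837}{2}$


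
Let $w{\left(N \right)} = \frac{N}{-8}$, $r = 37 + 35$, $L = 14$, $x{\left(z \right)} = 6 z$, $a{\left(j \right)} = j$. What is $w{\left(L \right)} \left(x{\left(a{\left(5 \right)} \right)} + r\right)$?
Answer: $- \frac{357}{2} \approx -178.5$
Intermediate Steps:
$r = 72$
$w{\left(N \right)} = - \frac{N}{8}$ ($w{\left(N \right)} = N \left(- \frac{1}{8}\right) = - \frac{N}{8}$)
$w{\left(L \right)} \left(x{\left(a{\left(5 \right)} \right)} + r\right) = \left(- \frac{1}{8}\right) 14 \left(6 \cdot 5 + 72\right) = - \frac{7 \left(30 + 72\right)}{4} = \left(- \frac{7}{4}\right) 102 = - \frac{357}{2}$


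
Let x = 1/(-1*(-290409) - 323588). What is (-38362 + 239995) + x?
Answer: 6689981306/33179 ≈ 2.0163e+5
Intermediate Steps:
x = -1/33179 (x = 1/(290409 - 323588) = 1/(-33179) = -1/33179 ≈ -3.0140e-5)
(-38362 + 239995) + x = (-38362 + 239995) - 1/33179 = 201633 - 1/33179 = 6689981306/33179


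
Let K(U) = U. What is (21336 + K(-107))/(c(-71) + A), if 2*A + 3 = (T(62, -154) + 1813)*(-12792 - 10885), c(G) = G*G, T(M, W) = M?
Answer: -923/964876 ≈ -0.00095660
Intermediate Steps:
c(G) = G²
A = -22197189 (A = -3/2 + ((62 + 1813)*(-12792 - 10885))/2 = -3/2 + (1875*(-23677))/2 = -3/2 + (½)*(-44394375) = -3/2 - 44394375/2 = -22197189)
(21336 + K(-107))/(c(-71) + A) = (21336 - 107)/((-71)² - 22197189) = 21229/(5041 - 22197189) = 21229/(-22192148) = 21229*(-1/22192148) = -923/964876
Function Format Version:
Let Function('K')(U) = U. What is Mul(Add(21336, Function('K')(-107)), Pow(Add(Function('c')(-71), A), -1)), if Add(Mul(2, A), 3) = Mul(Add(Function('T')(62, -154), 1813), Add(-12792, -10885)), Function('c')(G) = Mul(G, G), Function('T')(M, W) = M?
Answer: Rational(-923, 964876) ≈ -0.00095660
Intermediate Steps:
Function('c')(G) = Pow(G, 2)
A = -22197189 (A = Add(Rational(-3, 2), Mul(Rational(1, 2), Mul(Add(62, 1813), Add(-12792, -10885)))) = Add(Rational(-3, 2), Mul(Rational(1, 2), Mul(1875, -23677))) = Add(Rational(-3, 2), Mul(Rational(1, 2), -44394375)) = Add(Rational(-3, 2), Rational(-44394375, 2)) = -22197189)
Mul(Add(21336, Function('K')(-107)), Pow(Add(Function('c')(-71), A), -1)) = Mul(Add(21336, -107), Pow(Add(Pow(-71, 2), -22197189), -1)) = Mul(21229, Pow(Add(5041, -22197189), -1)) = Mul(21229, Pow(-22192148, -1)) = Mul(21229, Rational(-1, 22192148)) = Rational(-923, 964876)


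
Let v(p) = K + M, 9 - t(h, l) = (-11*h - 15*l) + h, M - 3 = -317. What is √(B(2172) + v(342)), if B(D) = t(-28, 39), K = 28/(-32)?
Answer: I*√14/4 ≈ 0.93541*I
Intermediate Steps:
M = -314 (M = 3 - 317 = -314)
K = -7/8 (K = 28*(-1/32) = -7/8 ≈ -0.87500)
t(h, l) = 9 + 10*h + 15*l (t(h, l) = 9 - ((-11*h - 15*l) + h) = 9 - ((-15*l - 11*h) + h) = 9 - (-15*l - 10*h) = 9 + (10*h + 15*l) = 9 + 10*h + 15*l)
v(p) = -2519/8 (v(p) = -7/8 - 314 = -2519/8)
B(D) = 314 (B(D) = 9 + 10*(-28) + 15*39 = 9 - 280 + 585 = 314)
√(B(2172) + v(342)) = √(314 - 2519/8) = √(-7/8) = I*√14/4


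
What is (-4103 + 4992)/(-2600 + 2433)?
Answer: -889/167 ≈ -5.3234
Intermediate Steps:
(-4103 + 4992)/(-2600 + 2433) = 889/(-167) = 889*(-1/167) = -889/167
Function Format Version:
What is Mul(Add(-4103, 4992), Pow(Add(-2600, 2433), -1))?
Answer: Rational(-889, 167) ≈ -5.3234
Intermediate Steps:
Mul(Add(-4103, 4992), Pow(Add(-2600, 2433), -1)) = Mul(889, Pow(-167, -1)) = Mul(889, Rational(-1, 167)) = Rational(-889, 167)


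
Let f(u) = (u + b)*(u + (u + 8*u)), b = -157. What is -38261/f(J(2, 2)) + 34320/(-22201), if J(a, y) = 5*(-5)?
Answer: -2410992461/1010145500 ≈ -2.3868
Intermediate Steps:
J(a, y) = -25
f(u) = 10*u*(-157 + u) (f(u) = (u - 157)*(u + (u + 8*u)) = (-157 + u)*(u + 9*u) = (-157 + u)*(10*u) = 10*u*(-157 + u))
-38261/f(J(2, 2)) + 34320/(-22201) = -38261*(-1/(250*(-157 - 25))) + 34320/(-22201) = -38261/(10*(-25)*(-182)) + 34320*(-1/22201) = -38261/45500 - 34320/22201 = -2410992461/1010145500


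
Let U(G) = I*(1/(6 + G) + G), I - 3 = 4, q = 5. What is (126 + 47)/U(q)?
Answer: 1903/392 ≈ 4.8546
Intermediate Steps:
I = 7 (I = 3 + 4 = 7)
U(G) = 7*G + 7/(6 + G) (U(G) = 7*(1/(6 + G) + G) = 7*(G + 1/(6 + G)) = 7*G + 7/(6 + G))
(126 + 47)/U(q) = (126 + 47)/((7*(1 + 5² + 6*5)/(6 + 5))) = 173/((7*(1 + 25 + 30)/11)) = 173/((7*(1/11)*56)) = 173/(392/11) = 173*(11/392) = 1903/392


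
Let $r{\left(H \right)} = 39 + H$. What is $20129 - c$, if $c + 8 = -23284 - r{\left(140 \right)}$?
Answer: $43600$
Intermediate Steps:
$c = -23471$ ($c = -8 - 23463 = -23471$)
$20129 - c = 20129 - -23471 = 20129 + 23471 = 43600$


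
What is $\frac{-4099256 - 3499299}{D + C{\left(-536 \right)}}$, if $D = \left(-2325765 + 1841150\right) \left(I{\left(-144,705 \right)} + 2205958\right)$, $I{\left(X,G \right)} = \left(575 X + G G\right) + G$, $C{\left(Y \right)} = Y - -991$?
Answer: $\frac{1519711}{254024327533} \approx 5.9825 \cdot 10^{-6}$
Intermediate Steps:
$C{\left(Y \right)} = 991 + Y$ ($C{\left(Y \right)} = Y + 991 = 991 + Y$)
$I{\left(X,G \right)} = G + G^{2} + 575 X$ ($I{\left(X,G \right)} = \left(575 X + G^{2}\right) + G = \left(G^{2} + 575 X\right) + G = G + G^{2} + 575 X$)
$D = -1270121638120$ ($D = \left(-2325765 + 1841150\right) \left(\left(705 + 705^{2} + 575 \left(-144\right)\right) + 2205958\right) = - 484615 \left(\left(705 + 497025 - 82800\right) + 2205958\right) = - 484615 \left(414930 + 2205958\right) = \left(-484615\right) 2620888 = -1270121638120$)
$\frac{-4099256 - 3499299}{D + C{\left(-536 \right)}} = \frac{-4099256 - 3499299}{-1270121638120 + \left(991 - 536\right)} = - \frac{7598555}{-1270121638120 + 455} = - \frac{7598555}{-1270121637665} = \left(-7598555\right) \left(- \frac{1}{1270121637665}\right) = \frac{1519711}{254024327533}$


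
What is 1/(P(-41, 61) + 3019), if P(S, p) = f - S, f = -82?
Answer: 1/2978 ≈ 0.00033580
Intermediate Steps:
P(S, p) = -82 - S
1/(P(-41, 61) + 3019) = 1/((-82 - 1*(-41)) + 3019) = 1/((-82 + 41) + 3019) = 1/(-41 + 3019) = 1/2978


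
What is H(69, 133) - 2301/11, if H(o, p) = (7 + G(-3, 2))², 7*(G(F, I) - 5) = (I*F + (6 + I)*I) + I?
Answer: -11373/539 ≈ -21.100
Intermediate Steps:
G(F, I) = 5 + I/7 + F*I/7 + I*(6 + I)/7 (G(F, I) = 5 + ((I*F + (6 + I)*I) + I)/7 = 5 + ((F*I + I*(6 + I)) + I)/7 = 5 + (I + F*I + I*(6 + I))/7 = 5 + (I/7 + F*I/7 + I*(6 + I)/7) = 5 + I/7 + F*I/7 + I*(6 + I)/7)
H(o, p) = 9216/49 (H(o, p) = (7 + (5 + 2 + (⅐)*2² + (⅐)*(-3)*2))² = (7 + (5 + 2 + (⅐)*4 - 6/7))² = (7 + (5 + 2 + 4/7 - 6/7))² = (7 + 47/7)² = (96/7)² = 9216/49)
H(69, 133) - 2301/11 = 9216/49 - 2301/11 = -11373/539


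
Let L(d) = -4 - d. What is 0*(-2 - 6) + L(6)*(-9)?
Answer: 90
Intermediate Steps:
0*(-2 - 6) + L(6)*(-9) = 0*(-2 - 6) + (-4 - 1*6)*(-9) = 0*(-8) + (-4 - 6)*(-9) = 0 - 10*(-9) = 0 + 90 = 90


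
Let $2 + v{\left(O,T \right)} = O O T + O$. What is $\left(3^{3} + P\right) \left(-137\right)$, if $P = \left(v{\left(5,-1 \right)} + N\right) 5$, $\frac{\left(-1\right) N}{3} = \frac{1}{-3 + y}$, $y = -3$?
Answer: $\frac{22057}{2} \approx 11029.0$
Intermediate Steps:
$v{\left(O,T \right)} = -2 + O + T O^{2}$ ($v{\left(O,T \right)} = -2 + \left(O O T + O\right) = -2 + \left(O^{2} T + O\right) = -2 + \left(T O^{2} + O\right) = -2 + \left(O + T O^{2}\right) = -2 + O + T O^{2}$)
$N = \frac{1}{2}$ ($N = - \frac{3}{-3 - 3} = - \frac{3}{-6} = \left(-3\right) \left(- \frac{1}{6}\right) = \frac{1}{2} \approx 0.5$)
$P = - \frac{215}{2}$ ($P = \left(\left(-2 + 5 - 5^{2}\right) + \frac{1}{2}\right) 5 = \left(\left(-2 + 5 - 25\right) + \frac{1}{2}\right) 5 = \left(-22 + \frac{1}{2}\right) 5 = \left(- \frac{43}{2}\right) 5 = - \frac{215}{2} \approx -107.5$)
$\left(3^{3} + P\right) \left(-137\right) = \left(3^{3} - \frac{215}{2}\right) \left(-137\right) = \left(27 - \frac{215}{2}\right) \left(-137\right) = \left(- \frac{161}{2}\right) \left(-137\right) = \frac{22057}{2}$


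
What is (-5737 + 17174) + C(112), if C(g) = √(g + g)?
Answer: 11437 + 4*√14 ≈ 11452.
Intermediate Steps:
C(g) = √2*√g (C(g) = √(2*g) = √2*√g)
(-5737 + 17174) + C(112) = (-5737 + 17174) + √2*√112 = 11437 + √2*(4*√7) = 11437 + 4*√14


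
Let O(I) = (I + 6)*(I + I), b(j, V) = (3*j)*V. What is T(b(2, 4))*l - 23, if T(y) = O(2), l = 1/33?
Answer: -727/33 ≈ -22.030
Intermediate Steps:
l = 1/33 ≈ 0.030303
b(j, V) = 3*V*j
O(I) = 2*I*(6 + I) (O(I) = (6 + I)*(2*I) = 2*I*(6 + I))
T(y) = 32 (T(y) = 2*2*(6 + 2) = 2*2*8 = 32)
T(b(2, 4))*l - 23 = 32*(1/33) - 23 = 32/33 - 23 = -727/33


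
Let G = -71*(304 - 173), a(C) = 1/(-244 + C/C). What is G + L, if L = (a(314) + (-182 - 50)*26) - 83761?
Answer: -24079843/243 ≈ -99094.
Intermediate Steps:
a(C) = -1/243 (a(C) = 1/(-244 + 1) = 1/(-243) = -1/243)
G = -9301 (G = -71*131 = -9301)
L = -21819700/243 (L = (-1/243 + (-182 - 50)*26) - 83761 = (-1/243 - 232*26) - 83761 = (-1/243 - 6032) - 83761 = -1465777/243 - 83761 = -21819700/243 ≈ -89793.)
G + L = -9301 - 21819700/243 = -24079843/243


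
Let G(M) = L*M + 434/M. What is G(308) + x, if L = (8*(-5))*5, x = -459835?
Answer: -11471539/22 ≈ -5.2143e+5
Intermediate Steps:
L = -200 (L = -40*5 = -200)
G(M) = -200*M + 434/M
G(308) + x = (-200*308 + 434/308) - 459835 = (-61600 + 434*(1/308)) - 459835 = (-61600 + 31/22) - 459835 = -1355169/22 - 459835 = -11471539/22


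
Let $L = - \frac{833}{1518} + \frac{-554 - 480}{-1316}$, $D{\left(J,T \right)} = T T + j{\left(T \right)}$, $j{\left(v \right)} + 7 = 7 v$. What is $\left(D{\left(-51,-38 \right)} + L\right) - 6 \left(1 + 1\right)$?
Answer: $\frac{6159026}{5313} \approx 1159.2$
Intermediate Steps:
$j{\left(v \right)} = -7 + 7 v$
$D{\left(J,T \right)} = -7 + T^{2} + 7 T$ ($D{\left(J,T \right)} = T T + \left(-7 + 7 T\right) = T^{2} + \left(-7 + 7 T\right) = -7 + T^{2} + 7 T$)
$L = \frac{1259}{5313}$ ($L = \left(-833\right) \frac{1}{1518} - - \frac{11}{14} = - \frac{833}{1518} + \frac{11}{14} = \frac{1259}{5313} \approx 0.23697$)
$\left(D{\left(-51,-38 \right)} + L\right) - 6 \left(1 + 1\right) = \left(\left(-7 + \left(-38\right)^{2} + 7 \left(-38\right)\right) + \frac{1259}{5313}\right) - 6 \left(1 + 1\right) = \left(\left(-7 + 1444 - 266\right) + \frac{1259}{5313}\right) - 12 = \left(1171 + \frac{1259}{5313}\right) - 12 = \frac{6222782}{5313} - 12 = \frac{6159026}{5313}$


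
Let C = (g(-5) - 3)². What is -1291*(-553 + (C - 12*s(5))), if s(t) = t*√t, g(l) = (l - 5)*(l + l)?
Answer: -11433096 + 77460*√5 ≈ -1.1260e+7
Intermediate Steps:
g(l) = 2*l*(-5 + l) (g(l) = (-5 + l)*(2*l) = 2*l*(-5 + l))
C = 9409 (C = (2*(-5)*(-5 - 5) - 3)² = (2*(-5)*(-10) - 3)² = (100 - 3)² = 97² = 9409)
s(t) = t^(3/2)
-1291*(-553 + (C - 12*s(5))) = -1291*(-553 + (9409 - 60*√5)) = -1291*(8856 - 60*√5) = -11433096 + 77460*√5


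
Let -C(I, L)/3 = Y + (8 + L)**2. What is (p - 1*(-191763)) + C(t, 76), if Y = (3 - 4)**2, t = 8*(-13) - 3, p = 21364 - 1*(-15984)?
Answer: 207940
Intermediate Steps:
p = 37348 (p = 21364 + 15984 = 37348)
t = -107 (t = -104 - 3 = -107)
Y = 1 (Y = (-1)**2 = 1)
C(I, L) = -3 - 3*(8 + L)**2 (C(I, L) = -3*(1 + (8 + L)**2) = -3 - 3*(8 + L)**2)
(p - 1*(-191763)) + C(t, 76) = (37348 - 1*(-191763)) + (-3 - 3*(8 + 76)**2) = (37348 + 191763) + (-3 - 3*84**2) = 229111 + (-3 - 3*7056) = 229111 + (-3 - 21168) = 229111 - 21171 = 207940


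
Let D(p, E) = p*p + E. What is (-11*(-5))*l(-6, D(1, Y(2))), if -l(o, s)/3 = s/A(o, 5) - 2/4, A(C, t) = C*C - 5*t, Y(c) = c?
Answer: 75/2 ≈ 37.500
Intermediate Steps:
D(p, E) = E + p**2 (D(p, E) = p**2 + E = E + p**2)
A(C, t) = C**2 - 5*t
l(o, s) = 3/2 - 3*s/(-25 + o**2) (l(o, s) = -3*(s/(o**2 - 5*5) - 2/4) = -3*(s/(o**2 - 25) - 2*1/4) = -3*(s/(-25 + o**2) - 1/2) = -3*(-1/2 + s/(-25 + o**2)) = 3/2 - 3*s/(-25 + o**2))
(-11*(-5))*l(-6, D(1, Y(2))) = (-11*(-5))*(3*(-25 + (-6)**2 - 2*(2 + 1**2))/(2*(-25 + (-6)**2))) = 55*(3*(-25 + 36 - 2*(2 + 1))/(2*(-25 + 36))) = 55*((3/2)*(-25 + 36 - 2*3)/11) = 55*((3/2)*(1/11)*(-25 + 36 - 6)) = 55*((3/2)*(1/11)*5) = 55*(15/22) = 75/2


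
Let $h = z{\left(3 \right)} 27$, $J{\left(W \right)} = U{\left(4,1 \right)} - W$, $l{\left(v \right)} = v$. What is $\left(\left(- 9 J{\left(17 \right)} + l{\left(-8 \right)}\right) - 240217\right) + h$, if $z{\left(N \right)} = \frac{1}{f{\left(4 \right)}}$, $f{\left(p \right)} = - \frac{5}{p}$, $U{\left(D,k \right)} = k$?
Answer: $- \frac{1200513}{5} \approx -2.401 \cdot 10^{5}$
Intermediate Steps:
$z{\left(N \right)} = - \frac{4}{5}$ ($z{\left(N \right)} = \frac{1}{\left(-5\right) \frac{1}{4}} = \frac{1}{- \frac{5}{4}} = - \frac{4}{5}$)
$J{\left(W \right)} = 1 - W$
$h = - \frac{108}{5}$ ($h = \left(- \frac{4}{5}\right) 27 = - \frac{108}{5} \approx -21.6$)
$\left(\left(- 9 J{\left(17 \right)} + l{\left(-8 \right)}\right) - 240217\right) + h = \left(\left(- 9 \left(1 - 17\right) - 8\right) - 240217\right) - \frac{108}{5} = \left(\left(\left(-9\right) \left(-16\right) - 8\right) - 240217\right) - \frac{108}{5} = \left(\left(144 - 8\right) - 240217\right) - \frac{108}{5} = \left(136 - 240217\right) - \frac{108}{5} = -240081 - \frac{108}{5} = - \frac{1200513}{5}$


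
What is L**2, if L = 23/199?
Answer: 529/39601 ≈ 0.013358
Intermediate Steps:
L = 23/199 (L = 23*(1/199) = 23/199 ≈ 0.11558)
L**2 = (23/199)**2 = 529/39601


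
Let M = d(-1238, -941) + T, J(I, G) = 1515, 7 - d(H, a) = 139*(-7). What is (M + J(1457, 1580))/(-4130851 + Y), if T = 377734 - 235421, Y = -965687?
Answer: -72404/2548269 ≈ -0.028413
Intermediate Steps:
d(H, a) = 980 (d(H, a) = 7 - 139*(-7) = 7 - 1*(-973) = 7 + 973 = 980)
T = 142313
M = 143293 (M = 980 + 142313 = 143293)
(M + J(1457, 1580))/(-4130851 + Y) = (143293 + 1515)/(-4130851 - 965687) = 144808/(-5096538) = 144808*(-1/5096538) = -72404/2548269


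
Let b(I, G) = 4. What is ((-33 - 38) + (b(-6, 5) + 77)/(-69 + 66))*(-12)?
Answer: 1176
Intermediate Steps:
((-33 - 38) + (b(-6, 5) + 77)/(-69 + 66))*(-12) = ((-33 - 38) + (4 + 77)/(-69 + 66))*(-12) = (-71 + 81/(-3))*(-12) = (-71 + 81*(-⅓))*(-12) = (-71 - 27)*(-12) = -98*(-12) = 1176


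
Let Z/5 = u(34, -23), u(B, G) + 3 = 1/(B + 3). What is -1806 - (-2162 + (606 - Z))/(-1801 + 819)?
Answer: -32838113/18167 ≈ -1807.6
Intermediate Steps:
u(B, G) = -3 + 1/(3 + B) (u(B, G) = -3 + 1/(B + 3) = -3 + 1/(3 + B))
Z = -550/37 (Z = 5*((-8 - 3*34)/(3 + 34)) = 5*((-8 - 102)/37) = 5*((1/37)*(-110)) = 5*(-110/37) = -550/37 ≈ -14.865)
-1806 - (-2162 + (606 - Z))/(-1801 + 819) = -1806 - (-2162 + (606 - 1*(-550/37)))/(-1801 + 819) = -1806 - (-2162 + (606 + 550/37))/(-982) = -1806 - (-2162 + 22972/37)*(-1)/982 = -1806 - (-57022)*(-1)/(37*982) = -1806 - 1*28511/18167 = -1806 - 28511/18167 = -32838113/18167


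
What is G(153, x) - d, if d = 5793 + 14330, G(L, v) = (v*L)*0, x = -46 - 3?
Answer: -20123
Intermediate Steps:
x = -49
G(L, v) = 0 (G(L, v) = (L*v)*0 = 0)
d = 20123
G(153, x) - d = 0 - 1*20123 = 0 - 20123 = -20123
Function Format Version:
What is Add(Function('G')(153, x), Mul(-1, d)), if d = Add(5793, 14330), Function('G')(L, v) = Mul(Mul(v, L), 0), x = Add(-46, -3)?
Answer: -20123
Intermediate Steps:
x = -49
Function('G')(L, v) = 0 (Function('G')(L, v) = Mul(Mul(L, v), 0) = 0)
d = 20123
Add(Function('G')(153, x), Mul(-1, d)) = Add(0, Mul(-1, 20123)) = Add(0, -20123) = -20123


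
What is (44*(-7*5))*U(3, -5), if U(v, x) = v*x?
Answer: 23100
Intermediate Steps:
(44*(-7*5))*U(3, -5) = (44*(-7*5))*(3*(-5)) = (44*(-35))*(-15) = -1540*(-15) = 23100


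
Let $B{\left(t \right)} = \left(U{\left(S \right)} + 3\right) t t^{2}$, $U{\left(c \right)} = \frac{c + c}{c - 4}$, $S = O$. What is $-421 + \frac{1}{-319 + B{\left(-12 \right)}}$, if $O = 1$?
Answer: $- \frac{1831772}{4351} \approx -421.0$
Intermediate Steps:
$S = 1$
$U{\left(c \right)} = \frac{2 c}{-4 + c}$
$B{\left(t \right)} = \frac{7 t^{3}}{3}$ ($B{\left(t \right)} = \left(2 \cdot 1 \frac{1}{-4 + 1} + 3\right) t t^{2} = \left(2 \cdot 1 \frac{1}{-3} + 3\right) t^{3} = \left(2 \cdot 1 \left(- \frac{1}{3}\right) + 3\right) t^{3} = \left(- \frac{2}{3} + 3\right) t^{3} = \frac{7 t^{3}}{3}$)
$-421 + \frac{1}{-319 + B{\left(-12 \right)}} = -421 + \frac{1}{-319 + \frac{7 \left(-12\right)^{3}}{3}} = -421 + \frac{1}{-319 + \frac{7}{3} \left(-1728\right)} = -421 + \frac{1}{-319 - 4032} = -421 + \frac{1}{-4351} = -421 - \frac{1}{4351} = - \frac{1831772}{4351}$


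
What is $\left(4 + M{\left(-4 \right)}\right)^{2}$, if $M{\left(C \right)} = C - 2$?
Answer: $4$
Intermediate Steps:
$M{\left(C \right)} = -2 + C$ ($M{\left(C \right)} = C - 2 = -2 + C$)
$\left(4 + M{\left(-4 \right)}\right)^{2} = \left(4 - 6\right)^{2} = \left(-2\right)^{2} = 4$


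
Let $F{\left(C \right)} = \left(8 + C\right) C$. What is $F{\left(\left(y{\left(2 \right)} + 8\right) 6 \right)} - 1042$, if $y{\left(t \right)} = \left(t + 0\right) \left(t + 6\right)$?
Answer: $20846$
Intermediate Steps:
$y{\left(t \right)} = t \left(6 + t\right)$
$F{\left(C \right)} = C \left(8 + C\right)$
$F{\left(\left(y{\left(2 \right)} + 8\right) 6 \right)} - 1042 = \left(2 \left(6 + 2\right) + 8\right) 6 \left(8 + \left(2 \left(6 + 2\right) + 8\right) 6\right) - 1042 = \left(2 \cdot 8 + 8\right) 6 \left(8 + \left(2 \cdot 8 + 8\right) 6\right) - 1042 = \left(16 + 8\right) 6 \left(8 + \left(16 + 8\right) 6\right) - 1042 = 24 \cdot 6 \left(8 + 24 \cdot 6\right) - 1042 = 144 \left(8 + 144\right) - 1042 = 144 \cdot 152 - 1042 = 21888 - 1042 = 20846$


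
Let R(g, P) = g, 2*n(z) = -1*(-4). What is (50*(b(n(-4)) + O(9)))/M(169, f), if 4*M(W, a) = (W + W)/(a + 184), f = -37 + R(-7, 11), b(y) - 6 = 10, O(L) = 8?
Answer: 336000/169 ≈ 1988.2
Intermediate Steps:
n(z) = 2 (n(z) = (-1*(-4))/2 = (½)*4 = 2)
b(y) = 16 (b(y) = 6 + 10 = 16)
f = -44 (f = -37 - 7 = -44)
M(W, a) = W/(2*(184 + a)) (M(W, a) = ((W + W)/(a + 184))/4 = ((2*W)/(184 + a))/4 = (2*W/(184 + a))/4 = W/(2*(184 + a)))
(50*(b(n(-4)) + O(9)))/M(169, f) = (50*(16 + 8))/(((½)*169/(184 - 44))) = (50*24)/(((½)*169/140)) = 1200/(((½)*169*(1/140))) = 1200/(169/280) = 1200*(280/169) = 336000/169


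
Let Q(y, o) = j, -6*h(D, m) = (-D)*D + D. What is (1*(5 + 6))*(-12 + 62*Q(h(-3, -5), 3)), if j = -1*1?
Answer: -814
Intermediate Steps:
h(D, m) = -D/6 + D²/6 (h(D, m) = -((-D)*D + D)/6 = -(-D² + D)/6 = -(D - D²)/6 = -D/6 + D²/6)
j = -1
Q(y, o) = -1
(1*(5 + 6))*(-12 + 62*Q(h(-3, -5), 3)) = (1*(5 + 6))*(-12 + 62*(-1)) = (1*11)*(-12 - 62) = 11*(-74) = -814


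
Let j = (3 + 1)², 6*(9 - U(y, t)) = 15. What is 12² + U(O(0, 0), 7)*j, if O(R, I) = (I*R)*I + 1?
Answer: 248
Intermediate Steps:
O(R, I) = 1 + R*I² (O(R, I) = R*I² + 1 = 1 + R*I²)
U(y, t) = 13/2 (U(y, t) = 9 - ⅙*15 = 9 - 5/2 = 13/2)
j = 16 (j = 4² = 16)
12² + U(O(0, 0), 7)*j = 12² + (13/2)*16 = 144 + 104 = 248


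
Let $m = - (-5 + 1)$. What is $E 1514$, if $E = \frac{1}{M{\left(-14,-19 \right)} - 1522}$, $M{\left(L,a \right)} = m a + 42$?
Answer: $- \frac{757}{778} \approx -0.97301$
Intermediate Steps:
$m = 4$ ($m = \left(-1\right) \left(-4\right) = 4$)
$M{\left(L,a \right)} = 42 + 4 a$ ($M{\left(L,a \right)} = 4 a + 42 = 42 + 4 a$)
$E = - \frac{1}{1556}$ ($E = \frac{1}{\left(42 + 4 \left(-19\right)\right) - 1522} = \frac{1}{\left(42 - 76\right) - 1522} = \frac{1}{-34 - 1522} = \frac{1}{-1556} = - \frac{1}{1556} \approx -0.00064267$)
$E 1514 = \left(- \frac{1}{1556}\right) 1514 = - \frac{757}{778}$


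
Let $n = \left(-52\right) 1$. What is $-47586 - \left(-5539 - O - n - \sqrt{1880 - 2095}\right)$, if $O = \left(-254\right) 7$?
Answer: $-43877 + i \sqrt{215} \approx -43877.0 + 14.663 i$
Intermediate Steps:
$n = -52$
$O = -1778$
$-47586 - \left(-5539 - O - n - \sqrt{1880 - 2095}\right) = -47586 + \left(\left(\left(\left(-1778 - 52\right) + \sqrt{1880 - 2095}\right) - 3355\right) + 8894\right) = -47586 + \left(\left(\left(-1830 + \sqrt{-215}\right) - 3355\right) + 8894\right) = -47586 + \left(\left(\left(-1830 + i \sqrt{215}\right) - 3355\right) + 8894\right) = -47586 + \left(\left(-5185 + i \sqrt{215}\right) + 8894\right) = -47586 + \left(3709 + i \sqrt{215}\right) = -43877 + i \sqrt{215}$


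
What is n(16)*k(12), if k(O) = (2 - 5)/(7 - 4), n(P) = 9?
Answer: -9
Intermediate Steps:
k(O) = -1 (k(O) = -3/3 = -3*⅓ = -1)
n(16)*k(12) = 9*(-1) = -9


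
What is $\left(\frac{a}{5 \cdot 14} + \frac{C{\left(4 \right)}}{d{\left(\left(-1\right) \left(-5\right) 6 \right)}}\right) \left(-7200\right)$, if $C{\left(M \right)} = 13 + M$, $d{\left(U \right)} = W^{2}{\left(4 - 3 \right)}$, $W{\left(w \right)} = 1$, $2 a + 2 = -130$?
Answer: $- \frac{809280}{7} \approx -1.1561 \cdot 10^{5}$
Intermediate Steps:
$a = -66$ ($a = -1 + \frac{1}{2} \left(-130\right) = -1 - 65 = -66$)
$d{\left(U \right)} = 1$ ($d{\left(U \right)} = 1^{2} = 1$)
$\left(\frac{a}{5 \cdot 14} + \frac{C{\left(4 \right)}}{d{\left(\left(-1\right) \left(-5\right) 6 \right)}}\right) \left(-7200\right) = \left(- \frac{66}{5 \cdot 14} + \frac{13 + 4}{1}\right) \left(-7200\right) = \left(- \frac{66}{70} + 17 \cdot 1\right) \left(-7200\right) = \left(\left(-66\right) \frac{1}{70} + 17\right) \left(-7200\right) = \left(- \frac{33}{35} + 17\right) \left(-7200\right) = \frac{562}{35} \left(-7200\right) = - \frac{809280}{7}$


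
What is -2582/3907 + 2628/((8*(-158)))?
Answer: -3382811/1234612 ≈ -2.7400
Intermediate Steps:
-2582/3907 + 2628/((8*(-158))) = -2582*1/3907 + 2628/(-1264) = -2582/3907 + 2628*(-1/1264) = -2582/3907 - 657/316 = -3382811/1234612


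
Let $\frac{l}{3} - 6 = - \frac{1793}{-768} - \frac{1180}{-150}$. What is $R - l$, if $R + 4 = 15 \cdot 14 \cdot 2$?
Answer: $\frac{470267}{1280} \approx 367.4$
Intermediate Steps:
$R = 416$ ($R = -4 + 15 \cdot 14 \cdot 2 = -4 + 210 \cdot 2 = -4 + 420 = 416$)
$l = \frac{62213}{1280}$ ($l = 18 + 3 \left(- \frac{1793}{-768} - \frac{1180}{-150}\right) = 18 + 3 \left(\left(-1793\right) \left(- \frac{1}{768}\right) - - \frac{118}{15}\right) = 18 + 3 \left(\frac{1793}{768} + \frac{118}{15}\right) = 18 + 3 \cdot \frac{39173}{3840} = 18 + \frac{39173}{1280} = \frac{62213}{1280} \approx 48.604$)
$R - l = 416 - \frac{62213}{1280} = \frac{470267}{1280}$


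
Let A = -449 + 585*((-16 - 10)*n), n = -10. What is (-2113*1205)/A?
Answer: -2546165/151651 ≈ -16.790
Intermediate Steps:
A = 151651 (A = -449 + 585*((-16 - 10)*(-10)) = -449 + 585*(-26*(-10)) = -449 + 585*260 = -449 + 152100 = 151651)
(-2113*1205)/A = -2113*1205/151651 = -2546165*1/151651 = -2546165/151651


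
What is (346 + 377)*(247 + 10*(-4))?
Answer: 149661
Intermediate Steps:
(346 + 377)*(247 + 10*(-4)) = 723*(247 - 40) = 723*207 = 149661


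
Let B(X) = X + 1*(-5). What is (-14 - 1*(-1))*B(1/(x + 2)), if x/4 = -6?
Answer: 1443/22 ≈ 65.591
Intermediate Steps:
x = -24 (x = 4*(-6) = -24)
B(X) = -5 + X (B(X) = X - 5 = -5 + X)
(-14 - 1*(-1))*B(1/(x + 2)) = (-14 - 1*(-1))*(-5 + 1/(-24 + 2)) = (-14 + 1)*(-5 + 1/(-22)) = -13*(-5 - 1/22) = -13*(-111/22) = 1443/22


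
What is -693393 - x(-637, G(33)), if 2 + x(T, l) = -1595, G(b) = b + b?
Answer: -691796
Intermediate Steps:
G(b) = 2*b
x(T, l) = -1597 (x(T, l) = -2 - 1595 = -1597)
-693393 - x(-637, G(33)) = -693393 - 1*(-1597) = -693393 + 1597 = -691796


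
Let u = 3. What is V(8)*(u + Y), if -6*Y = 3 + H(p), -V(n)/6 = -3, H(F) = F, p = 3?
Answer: 36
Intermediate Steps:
V(n) = 18 (V(n) = -6*(-3) = 18)
Y = -1 (Y = -(3 + 3)/6 = -⅙*6 = -1)
V(8)*(u + Y) = 18*(3 - 1) = 18*2 = 36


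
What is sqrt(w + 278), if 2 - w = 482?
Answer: I*sqrt(202) ≈ 14.213*I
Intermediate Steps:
w = -480 (w = 2 - 1*482 = 2 - 482 = -480)
sqrt(w + 278) = sqrt(-480 + 278) = sqrt(-202) = I*sqrt(202)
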